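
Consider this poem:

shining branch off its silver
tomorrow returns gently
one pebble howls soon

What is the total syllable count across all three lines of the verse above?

19

Line 1: "shining branch off its silver": 2+1+1+1+2 = 7
Line 2: "tomorrow returns gently": 3+2+2 = 7
Line 3: "one pebble howls soon": 1+2+1+1 = 5
Total: 7 + 7 + 5 = 19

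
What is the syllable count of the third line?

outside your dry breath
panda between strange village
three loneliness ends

5

The third line: three (1), loneliness (3), ends (1) → 5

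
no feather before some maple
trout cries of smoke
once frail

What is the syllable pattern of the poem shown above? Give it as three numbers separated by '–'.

8–4–2

Line 1: no(1) + feather(2) + before(2) + some(1) + maple(2) = 8
Line 2: trout(1) + cries(1) + of(1) + smoke(1) = 4
Line 3: once(1) + frail(1) = 2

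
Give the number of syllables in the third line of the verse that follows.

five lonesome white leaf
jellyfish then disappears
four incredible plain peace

The third line: four (1), incredible (4), plain (1), peace (1) → 7

7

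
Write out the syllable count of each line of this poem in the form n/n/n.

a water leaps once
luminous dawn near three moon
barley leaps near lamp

5/7/5

Line 1: a (1), water (2), leaps (1), once (1) → 5
Line 2: luminous (3), dawn (1), near (1), three (1), moon (1) → 7
Line 3: barley (2), leaps (1), near (1), lamp (1) → 5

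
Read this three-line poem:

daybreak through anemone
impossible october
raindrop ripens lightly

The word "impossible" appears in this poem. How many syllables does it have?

4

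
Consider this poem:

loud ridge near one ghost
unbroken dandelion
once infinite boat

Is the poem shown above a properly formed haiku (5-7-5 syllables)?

Yes

Line 1: loud (1), ridge (1), near (1), one (1), ghost (1) → 5 ✓
Line 2: unbroken (3), dandelion (4) → 7 ✓
Line 3: once (1), infinite (3), boat (1) → 5 ✓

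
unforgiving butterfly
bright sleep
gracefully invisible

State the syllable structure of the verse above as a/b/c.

7/2/7

Line 1: unforgiving(4) + butterfly(3) = 7
Line 2: bright(1) + sleep(1) = 2
Line 3: gracefully(3) + invisible(4) = 7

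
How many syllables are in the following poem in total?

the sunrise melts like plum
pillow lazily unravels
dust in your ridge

18

Line 1: "the sunrise melts like plum": 1+2+1+1+1 = 6
Line 2: "pillow lazily unravels": 2+3+3 = 8
Line 3: "dust in your ridge": 1+1+1+1 = 4
Total: 6 + 8 + 4 = 18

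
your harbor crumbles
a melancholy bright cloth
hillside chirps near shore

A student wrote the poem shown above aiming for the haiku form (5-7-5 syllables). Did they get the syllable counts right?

Line 1: "your harbor crumbles": 1+2+2 = 5 ✓
Line 2: "a melancholy bright cloth": 1+4+1+1 = 7 ✓
Line 3: "hillside chirps near shore": 2+1+1+1 = 5 ✓

Yes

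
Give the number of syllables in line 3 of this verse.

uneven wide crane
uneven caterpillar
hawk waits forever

Line 3: hawk(1) + waits(1) + forever(3) = 5

5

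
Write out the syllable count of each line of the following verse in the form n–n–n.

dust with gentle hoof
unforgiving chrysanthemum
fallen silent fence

Line 1: "dust with gentle hoof": 1+1+2+1 = 5
Line 2: "unforgiving chrysanthemum": 4+4 = 8
Line 3: "fallen silent fence": 2+2+1 = 5

5–8–5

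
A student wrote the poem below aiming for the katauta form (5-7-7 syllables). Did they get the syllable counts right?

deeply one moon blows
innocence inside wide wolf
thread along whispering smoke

Yes

Line 1: deeply(2) + one(1) + moon(1) + blows(1) = 5 ✓
Line 2: innocence(3) + inside(2) + wide(1) + wolf(1) = 7 ✓
Line 3: thread(1) + along(2) + whispering(3) + smoke(1) = 7 ✓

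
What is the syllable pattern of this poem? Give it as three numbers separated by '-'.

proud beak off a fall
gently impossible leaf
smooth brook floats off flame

Line 1: proud (1), beak (1), off (1), a (1), fall (1) → 5
Line 2: gently (2), impossible (4), leaf (1) → 7
Line 3: smooth (1), brook (1), floats (1), off (1), flame (1) → 5

5-7-5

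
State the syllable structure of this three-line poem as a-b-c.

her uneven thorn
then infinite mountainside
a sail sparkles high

5-7-5

Line 1: her(1) + uneven(3) + thorn(1) = 5
Line 2: then(1) + infinite(3) + mountainside(3) = 7
Line 3: a(1) + sail(1) + sparkles(2) + high(1) = 5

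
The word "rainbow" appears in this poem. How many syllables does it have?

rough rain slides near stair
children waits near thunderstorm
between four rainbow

"rainbow" has 2 syllables.

2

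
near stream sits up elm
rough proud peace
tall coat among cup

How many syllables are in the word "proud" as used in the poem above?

1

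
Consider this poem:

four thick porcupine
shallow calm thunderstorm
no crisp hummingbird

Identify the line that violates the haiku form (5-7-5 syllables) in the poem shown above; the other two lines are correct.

Line 2

Line 1: four (1), thick (1), porcupine (3) → 5 ✓
Line 2: shallow (2), calm (1), thunderstorm (3) → 6 (expected 7)
Line 3: no (1), crisp (1), hummingbird (3) → 5 ✓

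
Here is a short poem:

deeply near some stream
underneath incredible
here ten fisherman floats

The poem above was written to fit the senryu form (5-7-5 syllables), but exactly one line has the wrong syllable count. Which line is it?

Line 3

Line 1: "deeply near some stream": 2+1+1+1 = 5 ✓
Line 2: "underneath incredible": 3+4 = 7 ✓
Line 3: "here ten fisherman floats": 1+1+3+1 = 6 (expected 5)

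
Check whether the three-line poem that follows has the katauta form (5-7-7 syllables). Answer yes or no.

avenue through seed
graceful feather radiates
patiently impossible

Yes

Line 1: avenue(3) + through(1) + seed(1) = 5 ✓
Line 2: graceful(2) + feather(2) + radiates(3) = 7 ✓
Line 3: patiently(3) + impossible(4) = 7 ✓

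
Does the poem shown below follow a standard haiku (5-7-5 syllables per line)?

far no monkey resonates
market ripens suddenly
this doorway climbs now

Line 1: far(1) + no(1) + monkey(2) + resonates(3) = 7 (expected 5)
Line 2: market(2) + ripens(2) + suddenly(3) = 7 ✓
Line 3: this(1) + doorway(2) + climbs(1) + now(1) = 5 ✓

No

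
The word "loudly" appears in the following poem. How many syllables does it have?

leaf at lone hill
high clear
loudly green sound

2

"loudly" has 2 syllables.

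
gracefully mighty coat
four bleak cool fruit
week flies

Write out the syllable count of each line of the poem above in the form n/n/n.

Line 1: gracefully (3), mighty (2), coat (1) → 6
Line 2: four (1), bleak (1), cool (1), fruit (1) → 4
Line 3: week (1), flies (1) → 2

6/4/2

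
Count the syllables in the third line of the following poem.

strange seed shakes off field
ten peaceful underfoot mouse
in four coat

The third line: in (1), four (1), coat (1) → 3

3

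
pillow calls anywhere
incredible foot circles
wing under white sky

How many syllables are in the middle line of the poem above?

The middle line: incredible(4) + foot(1) + circles(2) = 7

7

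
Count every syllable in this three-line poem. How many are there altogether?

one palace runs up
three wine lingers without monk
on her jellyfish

Line 1: "one palace runs up": 1+2+1+1 = 5
Line 2: "three wine lingers without monk": 1+1+2+2+1 = 7
Line 3: "on her jellyfish": 1+1+3 = 5
Total: 5 + 7 + 5 = 17

17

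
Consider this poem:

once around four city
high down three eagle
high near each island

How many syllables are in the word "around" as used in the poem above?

"around" has 2 syllables.

2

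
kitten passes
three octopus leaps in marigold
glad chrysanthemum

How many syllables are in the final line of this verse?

5

The final line: "glad chrysanthemum": 1+4 = 5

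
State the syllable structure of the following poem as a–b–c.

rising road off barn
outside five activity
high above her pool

5–7–5

Line 1: rising (2), road (1), off (1), barn (1) → 5
Line 2: outside (2), five (1), activity (4) → 7
Line 3: high (1), above (2), her (1), pool (1) → 5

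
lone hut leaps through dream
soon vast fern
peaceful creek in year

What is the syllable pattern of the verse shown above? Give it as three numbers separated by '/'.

Line 1: "lone hut leaps through dream": 1+1+1+1+1 = 5
Line 2: "soon vast fern": 1+1+1 = 3
Line 3: "peaceful creek in year": 2+1+1+1 = 5

5/3/5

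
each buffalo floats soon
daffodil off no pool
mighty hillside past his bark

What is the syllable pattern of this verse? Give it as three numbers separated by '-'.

Line 1: each(1) + buffalo(3) + floats(1) + soon(1) = 6
Line 2: daffodil(3) + off(1) + no(1) + pool(1) = 6
Line 3: mighty(2) + hillside(2) + past(1) + his(1) + bark(1) = 7

6-6-7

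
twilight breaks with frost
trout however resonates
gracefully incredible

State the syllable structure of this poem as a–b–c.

5–7–7

Line 1: twilight (2), breaks (1), with (1), frost (1) → 5
Line 2: trout (1), however (3), resonates (3) → 7
Line 3: gracefully (3), incredible (4) → 7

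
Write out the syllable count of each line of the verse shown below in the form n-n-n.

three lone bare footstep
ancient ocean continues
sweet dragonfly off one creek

5-7-7

Line 1: three (1), lone (1), bare (1), footstep (2) → 5
Line 2: ancient (2), ocean (2), continues (3) → 7
Line 3: sweet (1), dragonfly (3), off (1), one (1), creek (1) → 7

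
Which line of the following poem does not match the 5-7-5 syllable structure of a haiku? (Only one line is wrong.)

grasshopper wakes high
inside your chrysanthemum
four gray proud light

Line 1: grasshopper(3) + wakes(1) + high(1) = 5 ✓
Line 2: inside(2) + your(1) + chrysanthemum(4) = 7 ✓
Line 3: four(1) + gray(1) + proud(1) + light(1) = 4 (expected 5)

Line 3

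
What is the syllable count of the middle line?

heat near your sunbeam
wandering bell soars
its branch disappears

The middle line: wandering(3) + bell(1) + soars(1) = 5

5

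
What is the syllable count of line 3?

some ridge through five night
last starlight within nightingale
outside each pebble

5

Line 3: outside (2), each (1), pebble (2) → 5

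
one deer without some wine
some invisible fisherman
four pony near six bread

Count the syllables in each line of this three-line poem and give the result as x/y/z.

Line 1: one(1) + deer(1) + without(2) + some(1) + wine(1) = 6
Line 2: some(1) + invisible(4) + fisherman(3) = 8
Line 3: four(1) + pony(2) + near(1) + six(1) + bread(1) = 6

6/8/6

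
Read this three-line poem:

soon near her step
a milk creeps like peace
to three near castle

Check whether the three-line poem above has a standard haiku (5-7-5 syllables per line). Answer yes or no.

No

Line 1: "soon near her step": 1+1+1+1 = 4 (expected 5)
Line 2: "a milk creeps like peace": 1+1+1+1+1 = 5 (expected 7)
Line 3: "to three near castle": 1+1+1+2 = 5 ✓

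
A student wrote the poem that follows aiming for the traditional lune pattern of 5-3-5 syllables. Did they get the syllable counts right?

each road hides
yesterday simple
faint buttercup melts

Line 1: each(1) + road(1) + hides(1) = 3 (expected 5)
Line 2: yesterday(3) + simple(2) = 5 (expected 3)
Line 3: faint(1) + buttercup(3) + melts(1) = 5 ✓

No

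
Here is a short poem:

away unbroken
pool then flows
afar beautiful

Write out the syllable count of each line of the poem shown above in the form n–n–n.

Line 1: away (2), unbroken (3) → 5
Line 2: pool (1), then (1), flows (1) → 3
Line 3: afar (2), beautiful (3) → 5

5–3–5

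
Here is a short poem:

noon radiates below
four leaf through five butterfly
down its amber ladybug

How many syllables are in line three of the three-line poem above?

Line three: down(1) + its(1) + amber(2) + ladybug(3) = 7

7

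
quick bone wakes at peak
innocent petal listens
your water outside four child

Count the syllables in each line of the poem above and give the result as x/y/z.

Line 1: "quick bone wakes at peak": 1+1+1+1+1 = 5
Line 2: "innocent petal listens": 3+2+2 = 7
Line 3: "your water outside four child": 1+2+2+1+1 = 7

5/7/7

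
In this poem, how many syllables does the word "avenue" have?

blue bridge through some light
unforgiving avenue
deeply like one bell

3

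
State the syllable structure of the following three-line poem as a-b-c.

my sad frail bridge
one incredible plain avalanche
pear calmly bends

Line 1: "my sad frail bridge": 1+1+1+1 = 4
Line 2: "one incredible plain avalanche": 1+4+1+3 = 9
Line 3: "pear calmly bends": 1+2+1 = 4

4-9-4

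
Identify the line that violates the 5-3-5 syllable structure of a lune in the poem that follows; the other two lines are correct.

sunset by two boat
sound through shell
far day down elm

Line 1: "sunset by two boat": 2+1+1+1 = 5 ✓
Line 2: "sound through shell": 1+1+1 = 3 ✓
Line 3: "far day down elm": 1+1+1+1 = 4 (expected 5)

Line 3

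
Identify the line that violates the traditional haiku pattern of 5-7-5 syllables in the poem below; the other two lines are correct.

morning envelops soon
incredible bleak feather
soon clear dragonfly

Line 1

Line 1: "morning envelops soon": 2+3+1 = 6 (expected 5)
Line 2: "incredible bleak feather": 4+1+2 = 7 ✓
Line 3: "soon clear dragonfly": 1+1+3 = 5 ✓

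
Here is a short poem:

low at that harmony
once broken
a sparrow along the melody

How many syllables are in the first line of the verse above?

6

The first line: "low at that harmony": 1+1+1+3 = 6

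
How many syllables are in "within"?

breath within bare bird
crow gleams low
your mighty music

2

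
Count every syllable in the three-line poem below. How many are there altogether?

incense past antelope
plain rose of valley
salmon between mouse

16

Line 1: incense(2) + past(1) + antelope(3) = 6
Line 2: plain(1) + rose(1) + of(1) + valley(2) = 5
Line 3: salmon(2) + between(2) + mouse(1) = 5
Total: 6 + 5 + 5 = 16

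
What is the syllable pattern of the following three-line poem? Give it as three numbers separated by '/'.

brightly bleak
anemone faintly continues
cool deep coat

3/9/3

Line 1: brightly(2) + bleak(1) = 3
Line 2: anemone(4) + faintly(2) + continues(3) = 9
Line 3: cool(1) + deep(1) + coat(1) = 3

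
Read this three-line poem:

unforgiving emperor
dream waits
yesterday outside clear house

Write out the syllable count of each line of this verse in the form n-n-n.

Line 1: unforgiving(4) + emperor(3) = 7
Line 2: dream(1) + waits(1) = 2
Line 3: yesterday(3) + outside(2) + clear(1) + house(1) = 7

7-2-7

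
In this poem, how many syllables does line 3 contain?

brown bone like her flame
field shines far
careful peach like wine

Line 3: careful (2), peach (1), like (1), wine (1) → 5

5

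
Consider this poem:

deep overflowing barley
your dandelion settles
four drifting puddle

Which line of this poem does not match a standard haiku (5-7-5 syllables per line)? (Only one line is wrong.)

Line 1

Line 1: "deep overflowing barley": 1+4+2 = 7 (expected 5)
Line 2: "your dandelion settles": 1+4+2 = 7 ✓
Line 3: "four drifting puddle": 1+2+2 = 5 ✓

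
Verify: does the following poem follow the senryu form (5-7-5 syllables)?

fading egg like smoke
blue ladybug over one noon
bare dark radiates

No

Line 1: fading (2), egg (1), like (1), smoke (1) → 5 ✓
Line 2: blue (1), ladybug (3), over (2), one (1), noon (1) → 8 (expected 7)
Line 3: bare (1), dark (1), radiates (3) → 5 ✓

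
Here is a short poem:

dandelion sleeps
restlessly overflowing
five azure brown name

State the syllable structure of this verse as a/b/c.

5/7/5

Line 1: dandelion(4) + sleeps(1) = 5
Line 2: restlessly(3) + overflowing(4) = 7
Line 3: five(1) + azure(2) + brown(1) + name(1) = 5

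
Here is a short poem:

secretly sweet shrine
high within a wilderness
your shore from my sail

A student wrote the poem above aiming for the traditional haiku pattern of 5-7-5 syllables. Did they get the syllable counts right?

Line 1: secretly (3), sweet (1), shrine (1) → 5 ✓
Line 2: high (1), within (2), a (1), wilderness (3) → 7 ✓
Line 3: your (1), shore (1), from (1), my (1), sail (1) → 5 ✓

Yes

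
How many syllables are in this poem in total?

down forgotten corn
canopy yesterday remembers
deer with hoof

Line 1: down(1) + forgotten(3) + corn(1) = 5
Line 2: canopy(3) + yesterday(3) + remembers(3) = 9
Line 3: deer(1) + with(1) + hoof(1) = 3
Total: 5 + 9 + 3 = 17

17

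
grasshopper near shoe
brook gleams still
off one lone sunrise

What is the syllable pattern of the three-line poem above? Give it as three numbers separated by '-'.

Line 1: grasshopper (3), near (1), shoe (1) → 5
Line 2: brook (1), gleams (1), still (1) → 3
Line 3: off (1), one (1), lone (1), sunrise (2) → 5

5-3-5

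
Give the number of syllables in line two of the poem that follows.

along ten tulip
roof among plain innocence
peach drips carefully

7

Line two: "roof among plain innocence": 1+2+1+3 = 7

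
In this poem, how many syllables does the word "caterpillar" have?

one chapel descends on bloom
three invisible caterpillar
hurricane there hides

4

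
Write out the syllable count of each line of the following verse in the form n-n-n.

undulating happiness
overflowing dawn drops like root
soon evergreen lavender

Line 1: "undulating happiness": 4+3 = 7
Line 2: "overflowing dawn drops like root": 4+1+1+1+1 = 8
Line 3: "soon evergreen lavender": 1+3+3 = 7

7-8-7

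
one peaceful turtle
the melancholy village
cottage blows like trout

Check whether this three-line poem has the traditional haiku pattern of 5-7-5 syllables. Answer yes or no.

Yes

Line 1: "one peaceful turtle": 1+2+2 = 5 ✓
Line 2: "the melancholy village": 1+4+2 = 7 ✓
Line 3: "cottage blows like trout": 2+1+1+1 = 5 ✓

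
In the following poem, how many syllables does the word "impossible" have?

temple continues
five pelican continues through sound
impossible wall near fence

4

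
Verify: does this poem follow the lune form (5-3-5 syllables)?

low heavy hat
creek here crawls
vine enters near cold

No

Line 1: "low heavy hat": 1+2+1 = 4 (expected 5)
Line 2: "creek here crawls": 1+1+1 = 3 ✓
Line 3: "vine enters near cold": 1+2+1+1 = 5 ✓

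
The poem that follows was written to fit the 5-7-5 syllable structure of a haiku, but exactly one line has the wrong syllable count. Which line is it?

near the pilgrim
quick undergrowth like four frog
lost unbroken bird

Line 1: "near the pilgrim": 1+1+2 = 4 (expected 5)
Line 2: "quick undergrowth like four frog": 1+3+1+1+1 = 7 ✓
Line 3: "lost unbroken bird": 1+3+1 = 5 ✓

The first line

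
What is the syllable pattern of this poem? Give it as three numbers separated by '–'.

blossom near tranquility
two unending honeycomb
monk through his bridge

Line 1: "blossom near tranquility": 2+1+4 = 7
Line 2: "two unending honeycomb": 1+3+3 = 7
Line 3: "monk through his bridge": 1+1+1+1 = 4

7–7–4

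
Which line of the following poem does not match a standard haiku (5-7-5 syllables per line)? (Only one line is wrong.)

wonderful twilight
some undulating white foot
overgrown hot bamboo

Line 3

Line 1: "wonderful twilight": 3+2 = 5 ✓
Line 2: "some undulating white foot": 1+4+1+1 = 7 ✓
Line 3: "overgrown hot bamboo": 3+1+2 = 6 (expected 5)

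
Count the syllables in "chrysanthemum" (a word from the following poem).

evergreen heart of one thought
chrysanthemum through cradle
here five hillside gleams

"chrysanthemum" has 4 syllables.

4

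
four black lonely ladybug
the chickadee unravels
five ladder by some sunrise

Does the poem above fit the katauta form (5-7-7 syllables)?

Line 1: four(1) + black(1) + lonely(2) + ladybug(3) = 7 (expected 5)
Line 2: the(1) + chickadee(3) + unravels(3) = 7 ✓
Line 3: five(1) + ladder(2) + by(1) + some(1) + sunrise(2) = 7 ✓

No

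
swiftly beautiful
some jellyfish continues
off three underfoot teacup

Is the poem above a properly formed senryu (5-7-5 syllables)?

Line 1: swiftly (2), beautiful (3) → 5 ✓
Line 2: some (1), jellyfish (3), continues (3) → 7 ✓
Line 3: off (1), three (1), underfoot (3), teacup (2) → 7 (expected 5)

No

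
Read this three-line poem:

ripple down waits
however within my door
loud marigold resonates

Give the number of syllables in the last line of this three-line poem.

The last line: "loud marigold resonates": 1+3+3 = 7

7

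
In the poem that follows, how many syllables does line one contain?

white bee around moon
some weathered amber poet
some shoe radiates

5

Line one: white(1) + bee(1) + around(2) + moon(1) = 5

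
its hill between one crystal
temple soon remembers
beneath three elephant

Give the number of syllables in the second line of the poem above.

The second line: temple(2) + soon(1) + remembers(3) = 6

6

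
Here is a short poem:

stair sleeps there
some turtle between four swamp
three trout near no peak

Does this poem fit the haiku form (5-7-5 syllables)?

Line 1: "stair sleeps there": 1+1+1 = 3 (expected 5)
Line 2: "some turtle between four swamp": 1+2+2+1+1 = 7 ✓
Line 3: "three trout near no peak": 1+1+1+1+1 = 5 ✓

No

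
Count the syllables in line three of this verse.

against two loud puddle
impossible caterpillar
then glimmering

Line three: "then glimmering": 1+3 = 4

4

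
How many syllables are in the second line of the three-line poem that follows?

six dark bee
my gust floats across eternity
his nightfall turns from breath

9

The second line: my (1), gust (1), floats (1), across (2), eternity (4) → 9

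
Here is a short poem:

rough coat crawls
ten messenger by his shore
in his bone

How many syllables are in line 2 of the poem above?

7

Line 2: ten(1) + messenger(3) + by(1) + his(1) + shore(1) = 7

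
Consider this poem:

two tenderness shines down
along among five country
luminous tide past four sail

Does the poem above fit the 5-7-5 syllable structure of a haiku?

Line 1: two (1), tenderness (3), shines (1), down (1) → 6 (expected 5)
Line 2: along (2), among (2), five (1), country (2) → 7 ✓
Line 3: luminous (3), tide (1), past (1), four (1), sail (1) → 7 (expected 5)

No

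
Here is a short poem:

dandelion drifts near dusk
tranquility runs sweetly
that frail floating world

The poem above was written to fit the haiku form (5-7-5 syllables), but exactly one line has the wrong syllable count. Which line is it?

The first line

Line 1: dandelion (4), drifts (1), near (1), dusk (1) → 7 (expected 5)
Line 2: tranquility (4), runs (1), sweetly (2) → 7 ✓
Line 3: that (1), frail (1), floating (2), world (1) → 5 ✓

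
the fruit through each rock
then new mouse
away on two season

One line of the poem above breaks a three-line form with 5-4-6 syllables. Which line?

Line 2

Line 1: the(1) + fruit(1) + through(1) + each(1) + rock(1) = 5 ✓
Line 2: then(1) + new(1) + mouse(1) = 3 (expected 4)
Line 3: away(2) + on(1) + two(1) + season(2) = 6 ✓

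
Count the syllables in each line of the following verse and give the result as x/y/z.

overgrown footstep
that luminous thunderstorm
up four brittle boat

Line 1: "overgrown footstep": 3+2 = 5
Line 2: "that luminous thunderstorm": 1+3+3 = 7
Line 3: "up four brittle boat": 1+1+2+1 = 5

5/7/5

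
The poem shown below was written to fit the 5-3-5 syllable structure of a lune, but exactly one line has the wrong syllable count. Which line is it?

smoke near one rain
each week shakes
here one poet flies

Line 1: "smoke near one rain": 1+1+1+1 = 4 (expected 5)
Line 2: "each week shakes": 1+1+1 = 3 ✓
Line 3: "here one poet flies": 1+1+2+1 = 5 ✓

Line 1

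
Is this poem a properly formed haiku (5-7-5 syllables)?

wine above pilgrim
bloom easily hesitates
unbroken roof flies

Line 1: wine (1), above (2), pilgrim (2) → 5 ✓
Line 2: bloom (1), easily (3), hesitates (3) → 7 ✓
Line 3: unbroken (3), roof (1), flies (1) → 5 ✓

Yes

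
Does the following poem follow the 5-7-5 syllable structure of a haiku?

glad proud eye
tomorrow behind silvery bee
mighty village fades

Line 1: "glad proud eye": 1+1+1 = 3 (expected 5)
Line 2: "tomorrow behind silvery bee": 3+2+3+1 = 9 (expected 7)
Line 3: "mighty village fades": 2+2+1 = 5 ✓

No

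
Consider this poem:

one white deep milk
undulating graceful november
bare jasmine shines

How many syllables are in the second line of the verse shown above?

9

The second line: "undulating graceful november": 4+2+3 = 9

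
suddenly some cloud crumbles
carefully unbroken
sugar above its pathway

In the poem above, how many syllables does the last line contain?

The last line: "sugar above its pathway": 2+2+1+2 = 7

7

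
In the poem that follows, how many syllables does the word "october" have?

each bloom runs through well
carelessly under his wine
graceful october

3

"october" has 3 syllables.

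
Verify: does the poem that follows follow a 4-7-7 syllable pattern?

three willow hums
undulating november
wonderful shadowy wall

Yes

Line 1: three (1), willow (2), hums (1) → 4 ✓
Line 2: undulating (4), november (3) → 7 ✓
Line 3: wonderful (3), shadowy (3), wall (1) → 7 ✓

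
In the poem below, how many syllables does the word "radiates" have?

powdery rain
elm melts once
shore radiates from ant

3

"radiates" has 3 syllables.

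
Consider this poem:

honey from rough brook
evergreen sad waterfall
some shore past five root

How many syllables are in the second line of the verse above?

7

The second line: evergreen (3), sad (1), waterfall (3) → 7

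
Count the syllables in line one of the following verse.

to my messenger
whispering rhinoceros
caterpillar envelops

Line one: "to my messenger": 1+1+3 = 5

5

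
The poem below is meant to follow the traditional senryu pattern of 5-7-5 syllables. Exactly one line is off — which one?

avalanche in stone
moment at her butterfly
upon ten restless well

The third line

Line 1: avalanche (3), in (1), stone (1) → 5 ✓
Line 2: moment (2), at (1), her (1), butterfly (3) → 7 ✓
Line 3: upon (2), ten (1), restless (2), well (1) → 6 (expected 5)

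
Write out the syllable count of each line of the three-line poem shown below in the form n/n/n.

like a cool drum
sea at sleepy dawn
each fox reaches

Line 1: like (1), a (1), cool (1), drum (1) → 4
Line 2: sea (1), at (1), sleepy (2), dawn (1) → 5
Line 3: each (1), fox (1), reaches (2) → 4

4/5/4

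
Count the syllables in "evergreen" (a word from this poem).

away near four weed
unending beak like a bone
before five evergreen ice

3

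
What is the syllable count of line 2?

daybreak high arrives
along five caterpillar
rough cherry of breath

7

Line 2: along(2) + five(1) + caterpillar(4) = 7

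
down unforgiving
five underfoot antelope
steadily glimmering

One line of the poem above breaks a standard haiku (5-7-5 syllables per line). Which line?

Line 3

Line 1: "down unforgiving": 1+4 = 5 ✓
Line 2: "five underfoot antelope": 1+3+3 = 7 ✓
Line 3: "steadily glimmering": 3+3 = 6 (expected 5)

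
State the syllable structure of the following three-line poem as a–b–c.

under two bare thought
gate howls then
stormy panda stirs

5–3–5

Line 1: under(2) + two(1) + bare(1) + thought(1) = 5
Line 2: gate(1) + howls(1) + then(1) = 3
Line 3: stormy(2) + panda(2) + stirs(1) = 5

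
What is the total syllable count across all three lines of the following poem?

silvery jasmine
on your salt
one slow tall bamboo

Line 1: "silvery jasmine": 3+2 = 5
Line 2: "on your salt": 1+1+1 = 3
Line 3: "one slow tall bamboo": 1+1+1+2 = 5
Total: 5 + 3 + 5 = 13

13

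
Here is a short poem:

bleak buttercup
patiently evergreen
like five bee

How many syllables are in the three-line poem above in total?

Line 1: bleak (1), buttercup (3) → 4
Line 2: patiently (3), evergreen (3) → 6
Line 3: like (1), five (1), bee (1) → 3
Total: 4 + 6 + 3 = 13

13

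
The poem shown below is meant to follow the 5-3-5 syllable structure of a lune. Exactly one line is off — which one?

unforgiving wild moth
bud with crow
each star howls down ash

The first line

Line 1: unforgiving(4) + wild(1) + moth(1) = 6 (expected 5)
Line 2: bud(1) + with(1) + crow(1) = 3 ✓
Line 3: each(1) + star(1) + howls(1) + down(1) + ash(1) = 5 ✓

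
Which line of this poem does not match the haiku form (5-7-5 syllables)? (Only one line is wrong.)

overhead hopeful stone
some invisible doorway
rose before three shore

The first line

Line 1: "overhead hopeful stone": 3+2+1 = 6 (expected 5)
Line 2: "some invisible doorway": 1+4+2 = 7 ✓
Line 3: "rose before three shore": 1+2+1+1 = 5 ✓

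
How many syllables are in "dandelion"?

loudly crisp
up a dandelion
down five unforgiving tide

4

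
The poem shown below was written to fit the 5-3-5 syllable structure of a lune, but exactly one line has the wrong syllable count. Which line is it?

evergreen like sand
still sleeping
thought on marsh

The third line

Line 1: evergreen(3) + like(1) + sand(1) = 5 ✓
Line 2: still(1) + sleeping(2) = 3 ✓
Line 3: thought(1) + on(1) + marsh(1) = 3 (expected 5)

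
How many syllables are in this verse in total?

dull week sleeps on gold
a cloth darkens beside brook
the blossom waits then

17

Line 1: "dull week sleeps on gold": 1+1+1+1+1 = 5
Line 2: "a cloth darkens beside brook": 1+1+2+2+1 = 7
Line 3: "the blossom waits then": 1+2+1+1 = 5
Total: 5 + 7 + 5 = 17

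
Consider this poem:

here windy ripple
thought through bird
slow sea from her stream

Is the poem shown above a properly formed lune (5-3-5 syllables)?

Yes

Line 1: here (1), windy (2), ripple (2) → 5 ✓
Line 2: thought (1), through (1), bird (1) → 3 ✓
Line 3: slow (1), sea (1), from (1), her (1), stream (1) → 5 ✓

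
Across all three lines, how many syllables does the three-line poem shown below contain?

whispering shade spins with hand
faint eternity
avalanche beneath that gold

19

Line 1: whispering(3) + shade(1) + spins(1) + with(1) + hand(1) = 7
Line 2: faint(1) + eternity(4) = 5
Line 3: avalanche(3) + beneath(2) + that(1) + gold(1) = 7
Total: 7 + 5 + 7 = 19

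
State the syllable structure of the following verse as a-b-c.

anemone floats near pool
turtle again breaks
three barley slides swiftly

Line 1: "anemone floats near pool": 4+1+1+1 = 7
Line 2: "turtle again breaks": 2+2+1 = 5
Line 3: "three barley slides swiftly": 1+2+1+2 = 6

7-5-6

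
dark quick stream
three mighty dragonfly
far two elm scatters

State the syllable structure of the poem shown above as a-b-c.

3-6-5

Line 1: dark (1), quick (1), stream (1) → 3
Line 2: three (1), mighty (2), dragonfly (3) → 6
Line 3: far (1), two (1), elm (1), scatters (2) → 5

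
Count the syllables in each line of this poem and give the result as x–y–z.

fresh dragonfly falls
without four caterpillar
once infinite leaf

5–7–5

Line 1: fresh (1), dragonfly (3), falls (1) → 5
Line 2: without (2), four (1), caterpillar (4) → 7
Line 3: once (1), infinite (3), leaf (1) → 5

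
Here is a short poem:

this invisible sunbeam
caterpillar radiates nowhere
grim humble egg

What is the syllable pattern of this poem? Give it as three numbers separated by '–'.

Line 1: this (1), invisible (4), sunbeam (2) → 7
Line 2: caterpillar (4), radiates (3), nowhere (2) → 9
Line 3: grim (1), humble (2), egg (1) → 4

7–9–4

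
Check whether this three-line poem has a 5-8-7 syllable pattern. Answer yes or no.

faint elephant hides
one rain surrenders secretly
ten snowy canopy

No

Line 1: "faint elephant hides": 1+3+1 = 5 ✓
Line 2: "one rain surrenders secretly": 1+1+3+3 = 8 ✓
Line 3: "ten snowy canopy": 1+2+3 = 6 (expected 7)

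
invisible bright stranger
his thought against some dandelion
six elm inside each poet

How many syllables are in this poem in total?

Line 1: invisible(4) + bright(1) + stranger(2) = 7
Line 2: his(1) + thought(1) + against(2) + some(1) + dandelion(4) = 9
Line 3: six(1) + elm(1) + inside(2) + each(1) + poet(2) = 7
Total: 7 + 9 + 7 = 23

23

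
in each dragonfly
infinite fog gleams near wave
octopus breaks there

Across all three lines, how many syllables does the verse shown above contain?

17

Line 1: "in each dragonfly": 1+1+3 = 5
Line 2: "infinite fog gleams near wave": 3+1+1+1+1 = 7
Line 3: "octopus breaks there": 3+1+1 = 5
Total: 5 + 7 + 5 = 17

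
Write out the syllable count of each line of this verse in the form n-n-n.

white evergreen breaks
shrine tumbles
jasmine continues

5-3-5

Line 1: "white evergreen breaks": 1+3+1 = 5
Line 2: "shrine tumbles": 1+2 = 3
Line 3: "jasmine continues": 2+3 = 5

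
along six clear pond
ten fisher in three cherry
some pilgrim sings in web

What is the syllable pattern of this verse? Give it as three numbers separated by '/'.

Line 1: along(2) + six(1) + clear(1) + pond(1) = 5
Line 2: ten(1) + fisher(2) + in(1) + three(1) + cherry(2) = 7
Line 3: some(1) + pilgrim(2) + sings(1) + in(1) + web(1) = 6

5/7/6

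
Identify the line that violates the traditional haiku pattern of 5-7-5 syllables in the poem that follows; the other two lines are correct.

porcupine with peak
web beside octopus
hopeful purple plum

Line 2

Line 1: "porcupine with peak": 3+1+1 = 5 ✓
Line 2: "web beside octopus": 1+2+3 = 6 (expected 7)
Line 3: "hopeful purple plum": 2+2+1 = 5 ✓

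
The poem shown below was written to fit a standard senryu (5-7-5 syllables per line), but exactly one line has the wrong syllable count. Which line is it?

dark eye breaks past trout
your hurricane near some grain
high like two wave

Line 1: dark(1) + eye(1) + breaks(1) + past(1) + trout(1) = 5 ✓
Line 2: your(1) + hurricane(3) + near(1) + some(1) + grain(1) = 7 ✓
Line 3: high(1) + like(1) + two(1) + wave(1) = 4 (expected 5)

Line 3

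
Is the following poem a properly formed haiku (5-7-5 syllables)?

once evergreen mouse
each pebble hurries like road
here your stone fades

Line 1: "once evergreen mouse": 1+3+1 = 5 ✓
Line 2: "each pebble hurries like road": 1+2+2+1+1 = 7 ✓
Line 3: "here your stone fades": 1+1+1+1 = 4 (expected 5)

No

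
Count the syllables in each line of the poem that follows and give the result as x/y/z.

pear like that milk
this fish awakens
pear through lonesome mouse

4/5/5

Line 1: pear(1) + like(1) + that(1) + milk(1) = 4
Line 2: this(1) + fish(1) + awakens(3) = 5
Line 3: pear(1) + through(1) + lonesome(2) + mouse(1) = 5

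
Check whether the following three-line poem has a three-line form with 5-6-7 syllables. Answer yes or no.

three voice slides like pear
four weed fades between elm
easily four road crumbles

Yes

Line 1: three(1) + voice(1) + slides(1) + like(1) + pear(1) = 5 ✓
Line 2: four(1) + weed(1) + fades(1) + between(2) + elm(1) = 6 ✓
Line 3: easily(3) + four(1) + road(1) + crumbles(2) = 7 ✓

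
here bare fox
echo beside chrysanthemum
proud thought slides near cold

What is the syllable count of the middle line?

The middle line: echo(2) + beside(2) + chrysanthemum(4) = 8

8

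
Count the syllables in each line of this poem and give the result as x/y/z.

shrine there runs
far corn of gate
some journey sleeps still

3/4/5

Line 1: shrine (1), there (1), runs (1) → 3
Line 2: far (1), corn (1), of (1), gate (1) → 4
Line 3: some (1), journey (2), sleeps (1), still (1) → 5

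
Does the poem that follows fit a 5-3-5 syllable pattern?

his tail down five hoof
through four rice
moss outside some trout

Line 1: his (1), tail (1), down (1), five (1), hoof (1) → 5 ✓
Line 2: through (1), four (1), rice (1) → 3 ✓
Line 3: moss (1), outside (2), some (1), trout (1) → 5 ✓

Yes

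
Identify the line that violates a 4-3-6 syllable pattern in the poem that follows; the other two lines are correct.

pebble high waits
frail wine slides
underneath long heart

Line 1: "pebble high waits": 2+1+1 = 4 ✓
Line 2: "frail wine slides": 1+1+1 = 3 ✓
Line 3: "underneath long heart": 3+1+1 = 5 (expected 6)

The third line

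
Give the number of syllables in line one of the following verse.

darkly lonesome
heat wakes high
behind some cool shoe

4

Line one: "darkly lonesome": 2+2 = 4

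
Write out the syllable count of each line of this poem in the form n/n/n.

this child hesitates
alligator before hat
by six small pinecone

5/7/5

Line 1: "this child hesitates": 1+1+3 = 5
Line 2: "alligator before hat": 4+2+1 = 7
Line 3: "by six small pinecone": 1+1+1+2 = 5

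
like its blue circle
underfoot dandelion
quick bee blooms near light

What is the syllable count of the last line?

The last line: quick (1), bee (1), blooms (1), near (1), light (1) → 5

5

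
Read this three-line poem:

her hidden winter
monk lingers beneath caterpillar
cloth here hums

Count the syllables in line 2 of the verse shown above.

9

Line 2: monk (1), lingers (2), beneath (2), caterpillar (4) → 9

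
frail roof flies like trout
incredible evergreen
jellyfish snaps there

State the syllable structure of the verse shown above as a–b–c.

Line 1: frail (1), roof (1), flies (1), like (1), trout (1) → 5
Line 2: incredible (4), evergreen (3) → 7
Line 3: jellyfish (3), snaps (1), there (1) → 5

5–7–5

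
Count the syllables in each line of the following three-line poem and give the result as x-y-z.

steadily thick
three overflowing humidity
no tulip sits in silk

4-9-6

Line 1: steadily(3) + thick(1) = 4
Line 2: three(1) + overflowing(4) + humidity(4) = 9
Line 3: no(1) + tulip(2) + sits(1) + in(1) + silk(1) = 6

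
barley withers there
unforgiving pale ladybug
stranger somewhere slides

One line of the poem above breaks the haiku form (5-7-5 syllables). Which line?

Line 1: "barley withers there": 2+2+1 = 5 ✓
Line 2: "unforgiving pale ladybug": 4+1+3 = 8 (expected 7)
Line 3: "stranger somewhere slides": 2+2+1 = 5 ✓

Line 2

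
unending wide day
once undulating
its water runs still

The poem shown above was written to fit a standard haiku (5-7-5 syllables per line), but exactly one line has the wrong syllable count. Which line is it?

Line 1: "unending wide day": 3+1+1 = 5 ✓
Line 2: "once undulating": 1+4 = 5 (expected 7)
Line 3: "its water runs still": 1+2+1+1 = 5 ✓

The second line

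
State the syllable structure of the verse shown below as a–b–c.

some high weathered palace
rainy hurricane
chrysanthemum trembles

Line 1: some(1) + high(1) + weathered(2) + palace(2) = 6
Line 2: rainy(2) + hurricane(3) = 5
Line 3: chrysanthemum(4) + trembles(2) = 6

6–5–6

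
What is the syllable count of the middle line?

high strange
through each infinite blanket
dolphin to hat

7

The middle line: "through each infinite blanket": 1+1+3+2 = 7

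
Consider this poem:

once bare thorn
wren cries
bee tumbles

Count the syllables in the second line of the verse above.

2

The second line: "wren cries": 1+1 = 2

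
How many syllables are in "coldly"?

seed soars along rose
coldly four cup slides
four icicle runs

2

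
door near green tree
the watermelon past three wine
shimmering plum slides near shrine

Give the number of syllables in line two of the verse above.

8

Line two: "the watermelon past three wine": 1+4+1+1+1 = 8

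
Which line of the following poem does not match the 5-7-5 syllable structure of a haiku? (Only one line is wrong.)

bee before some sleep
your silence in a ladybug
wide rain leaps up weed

The second line

Line 1: "bee before some sleep": 1+2+1+1 = 5 ✓
Line 2: "your silence in a ladybug": 1+2+1+1+3 = 8 (expected 7)
Line 3: "wide rain leaps up weed": 1+1+1+1+1 = 5 ✓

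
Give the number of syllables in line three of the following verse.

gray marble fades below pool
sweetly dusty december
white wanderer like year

Line three: white (1), wanderer (3), like (1), year (1) → 6

6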